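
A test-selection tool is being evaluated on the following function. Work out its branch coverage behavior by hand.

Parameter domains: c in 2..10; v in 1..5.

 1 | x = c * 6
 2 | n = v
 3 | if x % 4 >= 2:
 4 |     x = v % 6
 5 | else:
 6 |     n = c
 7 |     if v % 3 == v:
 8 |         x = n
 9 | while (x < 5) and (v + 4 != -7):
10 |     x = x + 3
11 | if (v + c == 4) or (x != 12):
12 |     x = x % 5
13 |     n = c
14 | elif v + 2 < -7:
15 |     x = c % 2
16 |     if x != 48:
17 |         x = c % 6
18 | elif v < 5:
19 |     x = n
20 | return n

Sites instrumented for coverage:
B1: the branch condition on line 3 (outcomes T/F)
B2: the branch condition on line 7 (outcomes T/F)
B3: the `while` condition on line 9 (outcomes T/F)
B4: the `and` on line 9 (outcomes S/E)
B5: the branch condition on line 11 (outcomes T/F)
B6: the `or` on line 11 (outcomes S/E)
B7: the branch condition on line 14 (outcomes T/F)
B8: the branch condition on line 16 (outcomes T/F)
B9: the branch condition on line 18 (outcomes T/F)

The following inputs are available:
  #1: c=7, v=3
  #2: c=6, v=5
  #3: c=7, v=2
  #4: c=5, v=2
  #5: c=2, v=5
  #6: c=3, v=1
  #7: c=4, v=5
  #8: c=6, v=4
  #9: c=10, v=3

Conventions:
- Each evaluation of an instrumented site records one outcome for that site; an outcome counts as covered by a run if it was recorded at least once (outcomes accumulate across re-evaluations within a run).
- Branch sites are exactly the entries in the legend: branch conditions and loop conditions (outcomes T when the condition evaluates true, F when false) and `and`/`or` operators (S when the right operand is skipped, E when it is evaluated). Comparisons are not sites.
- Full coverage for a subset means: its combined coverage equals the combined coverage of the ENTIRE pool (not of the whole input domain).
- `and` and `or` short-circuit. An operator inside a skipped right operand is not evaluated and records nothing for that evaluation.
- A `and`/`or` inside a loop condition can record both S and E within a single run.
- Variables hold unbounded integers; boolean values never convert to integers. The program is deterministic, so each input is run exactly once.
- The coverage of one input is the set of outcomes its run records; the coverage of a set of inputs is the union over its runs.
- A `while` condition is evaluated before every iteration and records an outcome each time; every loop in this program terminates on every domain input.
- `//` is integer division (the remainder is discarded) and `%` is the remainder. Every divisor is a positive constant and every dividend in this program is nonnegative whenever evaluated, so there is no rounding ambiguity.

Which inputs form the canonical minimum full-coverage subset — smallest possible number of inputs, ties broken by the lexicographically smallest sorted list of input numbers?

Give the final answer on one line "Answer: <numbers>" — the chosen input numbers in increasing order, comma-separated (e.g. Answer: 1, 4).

input #1, c=7, v=3: events B1->T, B4->E, B3->T, B4->S, B3->F, B6->E, B5->T; outcomes B1=T, B3=T, B3=F, B4=S, B4=E, B5=T, B6=E
input #2, c=6, v=5: events B1->F, B2->F, B4->S, B3->F, B6->E, B5->T; outcomes B1=F, B2=F, B3=F, B4=S, B5=T, B6=E
input #3, c=7, v=2: events B1->T, B4->E, B3->T, B4->S, B3->F, B6->E, B5->T; outcomes B1=T, B3=T, B3=F, B4=S, B4=E, B5=T, B6=E
input #4, c=5, v=2: events B1->T, B4->E, B3->T, B4->S, B3->F, B6->E, B5->T; outcomes B1=T, B3=T, B3=F, B4=S, B4=E, B5=T, B6=E
input #5, c=2, v=5: events B1->F, B2->F, B4->S, B3->F, B6->E, B5->F, B7->F, B9->F; outcomes B1=F, B2=F, B3=F, B4=S, B5=F, B6=E, B7=F, B9=F
input #6, c=3, v=1: events B1->T, B4->E, B3->T, B4->E, B3->T, B4->S, B3->F, B6->S, B5->T; outcomes B1=T, B3=T, B3=F, B4=S, B4=E, B5=T, B6=S
input #7, c=4, v=5: events B1->F, B2->F, B4->S, B3->F, B6->E, B5->T; outcomes B1=F, B2=F, B3=F, B4=S, B5=T, B6=E
input #8, c=6, v=4: events B1->F, B2->F, B4->S, B3->F, B6->E, B5->T; outcomes B1=F, B2=F, B3=F, B4=S, B5=T, B6=E
input #9, c=10, v=3: events B1->F, B2->F, B4->S, B3->F, B6->E, B5->T; outcomes B1=F, B2=F, B3=F, B4=S, B5=T, B6=E
pool-wide coverage (13 outcomes): B1=T, B1=F, B2=F, B3=T, B3=F, B4=S, B4=E, B5=T, B5=F, B6=S, B6=E, B7=F, B9=F
no size-1 subset reaches all 13 outcomes (best union: 8/13)
inputs {5, 6} (size 2) cover everything; no size-2 subset with a lexicographically smaller index list covers all 13

Answer: 5, 6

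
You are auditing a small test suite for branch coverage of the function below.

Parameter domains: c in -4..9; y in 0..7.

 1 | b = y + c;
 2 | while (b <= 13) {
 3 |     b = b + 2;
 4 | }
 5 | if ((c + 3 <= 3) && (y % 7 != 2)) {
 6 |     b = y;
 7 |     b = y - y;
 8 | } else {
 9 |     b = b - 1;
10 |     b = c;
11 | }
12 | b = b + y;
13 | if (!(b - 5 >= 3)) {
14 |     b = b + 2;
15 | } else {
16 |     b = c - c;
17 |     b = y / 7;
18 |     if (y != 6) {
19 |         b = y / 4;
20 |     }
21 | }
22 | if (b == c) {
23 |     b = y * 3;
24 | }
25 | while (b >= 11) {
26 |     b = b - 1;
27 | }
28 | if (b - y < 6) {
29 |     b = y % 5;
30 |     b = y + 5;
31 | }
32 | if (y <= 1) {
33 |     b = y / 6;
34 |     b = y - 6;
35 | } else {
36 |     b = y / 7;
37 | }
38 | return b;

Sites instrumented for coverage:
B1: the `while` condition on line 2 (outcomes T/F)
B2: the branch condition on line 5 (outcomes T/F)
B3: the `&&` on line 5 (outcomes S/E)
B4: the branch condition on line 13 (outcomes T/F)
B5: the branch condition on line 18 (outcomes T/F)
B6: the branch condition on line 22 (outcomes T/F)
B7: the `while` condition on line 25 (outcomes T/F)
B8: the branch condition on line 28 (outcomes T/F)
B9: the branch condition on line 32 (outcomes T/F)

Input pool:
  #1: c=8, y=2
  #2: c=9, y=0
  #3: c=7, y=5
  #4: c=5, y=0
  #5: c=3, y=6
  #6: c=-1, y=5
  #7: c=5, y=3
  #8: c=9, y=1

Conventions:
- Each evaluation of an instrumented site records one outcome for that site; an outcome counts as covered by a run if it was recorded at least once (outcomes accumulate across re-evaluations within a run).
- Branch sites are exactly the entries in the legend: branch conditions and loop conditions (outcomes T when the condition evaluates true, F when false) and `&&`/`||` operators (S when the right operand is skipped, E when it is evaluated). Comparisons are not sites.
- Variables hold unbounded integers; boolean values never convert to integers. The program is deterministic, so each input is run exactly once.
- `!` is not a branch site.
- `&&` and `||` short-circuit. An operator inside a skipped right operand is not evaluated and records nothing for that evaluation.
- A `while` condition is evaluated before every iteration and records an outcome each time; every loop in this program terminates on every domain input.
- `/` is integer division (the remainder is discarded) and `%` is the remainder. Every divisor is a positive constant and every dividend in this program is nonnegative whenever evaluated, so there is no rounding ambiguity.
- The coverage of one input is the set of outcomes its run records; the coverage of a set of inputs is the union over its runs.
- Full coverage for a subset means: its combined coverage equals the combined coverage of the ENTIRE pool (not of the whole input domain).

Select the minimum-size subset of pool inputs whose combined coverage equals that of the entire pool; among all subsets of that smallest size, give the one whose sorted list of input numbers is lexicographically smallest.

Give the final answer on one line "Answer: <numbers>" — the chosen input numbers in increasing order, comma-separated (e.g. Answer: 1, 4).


input #1, c=8, y=2: events B1->T, B1->T, B1->F, B3->S, B2->F, B4->F, B5->T, B6->F, B7->F, B8->T, B9->F; outcomes B1=T, B1=F, B2=F, B3=S, B4=F, B5=T, B6=F, B7=F, B8=T, B9=F
input #2, c=9, y=0: events B1->T, B1->T, B1->T, B1->F, B3->S, B2->F, B4->F, B5->T, B6->F, B7->F, B8->T, B9->T; outcomes B1=T, B1=F, B2=F, B3=S, B4=F, B5=T, B6=F, B7=F, B8=T, B9=T
input #3, c=7, y=5: events B1->T, B1->F, B3->S, B2->F, B4->F, B5->T, B6->F, B7->F, B8->T, B9->F; outcomes B1=T, B1=F, B2=F, B3=S, B4=F, B5=T, B6=F, B7=F, B8=T, B9=F
input #4, c=5, y=0: events B1->T, B1->T, B1->T, B1->T, B1->T, B1->F, B3->S, B2->F, B4->T, B6->F, B7->F, B8->F, B9->T; outcomes B1=T, B1=F, B2=F, B3=S, B4=T, B6=F, B7=F, B8=F, B9=T
input #5, c=3, y=6: events B1->T, B1->T, B1->T, B1->F, B3->S, B2->F, B4->F, B5->F, B6->F, B7->F, B8->T, B9->F; outcomes B1=T, B1=F, B2=F, B3=S, B4=F, B5=F, B6=F, B7=F, B8=T, B9=F
input #6, c=-1, y=5: events B1->T, B1->T, B1->T, B1->T, B1->T, B1->F, B3->E, B2->T, B4->T, B6->F, B7->F, B8->T, B9->F; outcomes B1=T, B1=F, B2=T, B3=E, B4=T, B6=F, B7=F, B8=T, B9=F
input #7, c=5, y=3: events B1->T, B1->T, B1->T, B1->F, B3->S, B2->F, B4->F, B5->T, B6->F, B7->F, B8->T, B9->F; outcomes B1=T, B1=F, B2=F, B3=S, B4=F, B5=T, B6=F, B7=F, B8=T, B9=F
input #8, c=9, y=1: events B1->T, B1->T, B1->F, B3->S, B2->F, B4->F, B5->T, B6->F, B7->F, B8->T, B9->T; outcomes B1=T, B1=F, B2=F, B3=S, B4=F, B5=T, B6=F, B7=F, B8=T, B9=T
pool-wide coverage (16 outcomes): B1=T, B1=F, B2=T, B2=F, B3=S, B3=E, B4=T, B4=F, B5=T, B5=F, B6=F, B7=F, B8=T, B8=F, B9=T, B9=F
every size-1 subset falls short of the 16 outcomes (best: 10/16)
every size-2 subset falls short of the 16 outcomes (best: 14/16)
every size-3 subset falls short of the 16 outcomes (best: 15/16)
the canonical winner is {1, 4, 5, 6}: size 4, full 16-outcome coverage, earliest index list among size-4 covers
Answer: 1, 4, 5, 6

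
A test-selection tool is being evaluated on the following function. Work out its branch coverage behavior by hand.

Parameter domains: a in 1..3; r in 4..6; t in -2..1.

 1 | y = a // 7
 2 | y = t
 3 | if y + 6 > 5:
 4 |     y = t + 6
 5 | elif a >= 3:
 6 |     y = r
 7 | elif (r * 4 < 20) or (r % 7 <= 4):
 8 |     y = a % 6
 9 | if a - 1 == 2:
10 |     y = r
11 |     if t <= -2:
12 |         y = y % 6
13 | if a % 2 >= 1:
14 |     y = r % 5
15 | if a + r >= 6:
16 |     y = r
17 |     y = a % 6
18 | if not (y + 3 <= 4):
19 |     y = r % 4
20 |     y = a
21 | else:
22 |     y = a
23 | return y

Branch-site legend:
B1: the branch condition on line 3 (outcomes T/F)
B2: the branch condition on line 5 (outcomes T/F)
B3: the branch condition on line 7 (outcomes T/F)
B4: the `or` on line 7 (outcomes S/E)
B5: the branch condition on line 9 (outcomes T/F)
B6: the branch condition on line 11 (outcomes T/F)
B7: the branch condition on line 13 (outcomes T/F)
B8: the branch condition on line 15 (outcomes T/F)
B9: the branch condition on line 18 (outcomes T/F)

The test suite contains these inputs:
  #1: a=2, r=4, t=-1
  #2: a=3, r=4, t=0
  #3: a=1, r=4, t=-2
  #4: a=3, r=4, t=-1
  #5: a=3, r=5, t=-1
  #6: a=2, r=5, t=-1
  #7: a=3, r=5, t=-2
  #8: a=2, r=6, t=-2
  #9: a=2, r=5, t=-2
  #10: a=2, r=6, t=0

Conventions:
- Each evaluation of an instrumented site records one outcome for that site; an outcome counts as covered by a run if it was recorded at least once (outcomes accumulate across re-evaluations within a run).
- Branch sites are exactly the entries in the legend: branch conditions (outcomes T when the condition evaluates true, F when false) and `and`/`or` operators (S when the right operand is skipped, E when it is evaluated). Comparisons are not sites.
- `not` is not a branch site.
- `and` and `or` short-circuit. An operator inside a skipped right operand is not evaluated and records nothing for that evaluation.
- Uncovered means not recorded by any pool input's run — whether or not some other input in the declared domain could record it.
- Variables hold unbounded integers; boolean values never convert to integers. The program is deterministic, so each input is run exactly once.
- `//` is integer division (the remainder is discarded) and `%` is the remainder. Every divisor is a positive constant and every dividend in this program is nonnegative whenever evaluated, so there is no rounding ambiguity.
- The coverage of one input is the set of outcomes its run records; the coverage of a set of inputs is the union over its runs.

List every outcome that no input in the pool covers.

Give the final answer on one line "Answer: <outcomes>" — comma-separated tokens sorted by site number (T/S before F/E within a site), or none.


input #1 (a=2, r=4, t=-1): covers B1=F, B2=F, B3=T, B4=S, B5=F, B7=F, B8=T, B9=T
input #2 (a=3, r=4, t=0): covers B1=T, B5=T, B6=F, B7=T, B8=T, B9=T
input #3 (a=1, r=4, t=-2): covers B1=F, B2=F, B3=T, B4=S, B5=F, B7=T, B8=F, B9=T
input #4 (a=3, r=4, t=-1): covers B1=F, B2=T, B5=T, B6=F, B7=T, B8=T, B9=T
input #5 (a=3, r=5, t=-1): covers B1=F, B2=T, B5=T, B6=F, B7=T, B8=T, B9=T
input #6 (a=2, r=5, t=-1): covers B1=F, B2=F, B3=F, B4=E, B5=F, B7=F, B8=T, B9=T
input #7 (a=3, r=5, t=-2): covers B1=F, B2=T, B5=T, B6=T, B7=T, B8=T, B9=T
input #8 (a=2, r=6, t=-2): covers B1=F, B2=F, B3=F, B4=E, B5=F, B7=F, B8=T, B9=T
input #9 (a=2, r=5, t=-2): covers B1=F, B2=F, B3=F, B4=E, B5=F, B7=F, B8=T, B9=T
input #10 (a=2, r=6, t=0): covers B1=T, B5=F, B7=F, B8=T, B9=T
union over the pool: B1=T, B1=F, B2=T, B2=F, B3=T, B3=F, B4=S, B4=E, B5=T, B5=F, B6=T, B6=F, B7=T, B7=F, B8=T, B8=F, B9=T
uncovered (1 of 18): B9=F
Answer: B9=F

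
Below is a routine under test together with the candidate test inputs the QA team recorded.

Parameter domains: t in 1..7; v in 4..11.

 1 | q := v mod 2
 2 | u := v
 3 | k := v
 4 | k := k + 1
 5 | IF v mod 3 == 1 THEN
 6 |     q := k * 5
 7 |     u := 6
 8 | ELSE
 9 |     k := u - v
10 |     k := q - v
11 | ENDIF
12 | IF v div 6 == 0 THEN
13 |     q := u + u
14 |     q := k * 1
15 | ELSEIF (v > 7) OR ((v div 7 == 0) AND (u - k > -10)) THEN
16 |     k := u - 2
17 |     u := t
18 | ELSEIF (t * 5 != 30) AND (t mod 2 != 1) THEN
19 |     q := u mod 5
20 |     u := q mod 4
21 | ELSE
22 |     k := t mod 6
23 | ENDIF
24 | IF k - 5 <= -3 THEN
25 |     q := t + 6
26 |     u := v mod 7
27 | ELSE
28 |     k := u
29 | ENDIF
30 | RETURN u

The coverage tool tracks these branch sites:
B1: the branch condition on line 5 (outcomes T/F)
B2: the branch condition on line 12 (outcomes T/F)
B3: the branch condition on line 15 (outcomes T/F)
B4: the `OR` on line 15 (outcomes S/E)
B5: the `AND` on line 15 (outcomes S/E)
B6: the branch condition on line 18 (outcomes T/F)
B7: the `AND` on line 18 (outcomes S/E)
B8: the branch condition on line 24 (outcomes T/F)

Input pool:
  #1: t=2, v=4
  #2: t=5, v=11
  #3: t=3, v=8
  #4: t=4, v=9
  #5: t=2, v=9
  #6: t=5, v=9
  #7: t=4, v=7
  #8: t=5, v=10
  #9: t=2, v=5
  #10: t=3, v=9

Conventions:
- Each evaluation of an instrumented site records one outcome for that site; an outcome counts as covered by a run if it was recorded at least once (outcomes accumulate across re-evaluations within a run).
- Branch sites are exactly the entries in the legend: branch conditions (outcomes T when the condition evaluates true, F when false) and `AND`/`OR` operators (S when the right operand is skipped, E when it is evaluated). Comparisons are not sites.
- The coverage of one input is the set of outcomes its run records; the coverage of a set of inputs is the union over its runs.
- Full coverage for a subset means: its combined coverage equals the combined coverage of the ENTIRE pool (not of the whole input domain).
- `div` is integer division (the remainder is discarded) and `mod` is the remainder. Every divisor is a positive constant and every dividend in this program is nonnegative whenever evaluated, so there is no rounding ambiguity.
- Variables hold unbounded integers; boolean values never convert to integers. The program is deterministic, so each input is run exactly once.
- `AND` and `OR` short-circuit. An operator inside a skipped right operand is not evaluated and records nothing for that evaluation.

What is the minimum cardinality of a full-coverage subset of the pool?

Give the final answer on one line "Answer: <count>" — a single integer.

test 1 (t=2, v=4) fires B1->T, B2->T, B8->F; hits B1=T, B2=T, B8=F
test 2 (t=5, v=11) fires B1->F, B2->F, B4->S, B3->T, B8->F; hits B1=F, B2=F, B3=T, B4=S, B8=F
test 3 (t=3, v=8) fires B1->F, B2->F, B4->S, B3->T, B8->F; hits B1=F, B2=F, B3=T, B4=S, B8=F
test 4 (t=4, v=9) fires B1->F, B2->F, B4->S, B3->T, B8->F; hits B1=F, B2=F, B3=T, B4=S, B8=F
test 5 (t=2, v=9) fires B1->F, B2->F, B4->S, B3->T, B8->F; hits B1=F, B2=F, B3=T, B4=S, B8=F
test 6 (t=5, v=9) fires B1->F, B2->F, B4->S, B3->T, B8->F; hits B1=F, B2=F, B3=T, B4=S, B8=F
test 7 (t=4, v=7) fires B1->T, B2->F, B4->E, B5->S, B3->F, B7->E, B6->T, B8->F; hits B1=T, B2=F, B3=F, B4=E, B5=S, B6=T, B7=E, B8=F
test 8 (t=5, v=10) fires B1->T, B2->F, B4->S, B3->T, B8->F; hits B1=T, B2=F, B3=T, B4=S, B8=F
test 9 (t=2, v=5) fires B1->F, B2->T, B8->T; hits B1=F, B2=T, B8=T
test 10 (t=3, v=9) fires B1->F, B2->F, B4->S, B3->T, B8->F; hits B1=F, B2=F, B3=T, B4=S, B8=F
pool-wide coverage (13 outcomes): B1=T, B1=F, B2=T, B2=F, B3=T, B3=F, B4=S, B4=E, B5=S, B6=T, B7=E, B8=T, B8=F
checked all size-1 subsets: none covers 13 outcomes (max 8/13)
checked all size-2 subsets: none covers 13 outcomes (max 11/13)
inputs {2, 7, 9} (size 3) cover everything; no size-3 subset with a lexicographically smaller index list covers all 13

Answer: 3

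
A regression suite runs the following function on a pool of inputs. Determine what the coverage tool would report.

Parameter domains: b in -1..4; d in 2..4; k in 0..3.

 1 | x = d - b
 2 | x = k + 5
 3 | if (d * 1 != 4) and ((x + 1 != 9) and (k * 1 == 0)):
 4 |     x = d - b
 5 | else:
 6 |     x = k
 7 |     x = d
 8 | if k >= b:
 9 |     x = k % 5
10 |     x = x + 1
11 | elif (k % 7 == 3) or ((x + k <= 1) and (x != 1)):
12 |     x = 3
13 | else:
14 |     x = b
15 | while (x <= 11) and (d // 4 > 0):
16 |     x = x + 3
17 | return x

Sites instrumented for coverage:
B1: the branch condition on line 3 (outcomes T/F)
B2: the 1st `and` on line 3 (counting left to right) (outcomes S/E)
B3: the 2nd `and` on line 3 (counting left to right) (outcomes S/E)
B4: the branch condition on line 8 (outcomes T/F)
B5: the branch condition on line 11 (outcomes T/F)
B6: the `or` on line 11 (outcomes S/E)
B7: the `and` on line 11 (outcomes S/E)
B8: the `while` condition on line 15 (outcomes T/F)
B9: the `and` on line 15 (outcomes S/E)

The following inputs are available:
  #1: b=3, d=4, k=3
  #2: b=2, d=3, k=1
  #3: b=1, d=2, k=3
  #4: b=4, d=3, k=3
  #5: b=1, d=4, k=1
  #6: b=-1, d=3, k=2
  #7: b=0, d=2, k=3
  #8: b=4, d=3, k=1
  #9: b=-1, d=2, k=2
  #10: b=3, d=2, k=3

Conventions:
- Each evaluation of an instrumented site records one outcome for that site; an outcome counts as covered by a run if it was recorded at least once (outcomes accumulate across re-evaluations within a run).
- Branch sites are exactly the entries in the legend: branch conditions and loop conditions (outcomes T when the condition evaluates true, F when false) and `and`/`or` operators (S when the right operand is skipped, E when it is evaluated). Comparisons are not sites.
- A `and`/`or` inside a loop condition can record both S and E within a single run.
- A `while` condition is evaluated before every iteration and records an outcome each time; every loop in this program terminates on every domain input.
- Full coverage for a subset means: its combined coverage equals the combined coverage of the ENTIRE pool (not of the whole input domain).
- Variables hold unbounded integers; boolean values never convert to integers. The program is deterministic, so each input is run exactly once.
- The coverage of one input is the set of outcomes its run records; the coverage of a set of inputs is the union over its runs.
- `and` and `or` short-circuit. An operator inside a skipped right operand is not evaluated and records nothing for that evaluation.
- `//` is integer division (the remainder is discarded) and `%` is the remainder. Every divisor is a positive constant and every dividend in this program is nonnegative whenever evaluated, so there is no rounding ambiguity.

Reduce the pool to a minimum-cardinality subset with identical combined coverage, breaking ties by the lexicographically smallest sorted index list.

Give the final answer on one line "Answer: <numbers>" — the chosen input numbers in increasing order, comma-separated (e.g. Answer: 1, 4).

test 1 (b=3, d=4, k=3) fires B2->S, B1->F, B4->T, B9->E, B8->T, B9->E, B8->T, B9->E, B8->T, B9->S, B8->F; hits B1=F, B2=S, B4=T, B8=T, B8=F, B9=S, B9=E
test 2 (b=2, d=3, k=1) fires B2->E, B3->E, B1->F, B4->F, B6->E, B7->S, B5->F, B9->E, B8->F; hits B1=F, B2=E, B3=E, B4=F, B5=F, B6=E, B7=S, B8=F, B9=E
test 3 (b=1, d=2, k=3) fires B2->E, B3->S, B1->F, B4->T, B9->E, B8->F; hits B1=F, B2=E, B3=S, B4=T, B8=F, B9=E
test 4 (b=4, d=3, k=3) fires B2->E, B3->S, B1->F, B4->F, B6->S, B5->T, B9->E, B8->F; hits B1=F, B2=E, B3=S, B4=F, B5=T, B6=S, B8=F, B9=E
test 5 (b=1, d=4, k=1) fires B2->S, B1->F, B4->T, B9->E, B8->T, B9->E, B8->T, B9->E, B8->T, B9->E, B8->T, B9->S, B8->F; hits B1=F, B2=S, B4=T, B8=T, B8=F, B9=S, B9=E
test 6 (b=-1, d=3, k=2) fires B2->E, B3->E, B1->F, B4->T, B9->E, B8->F; hits B1=F, B2=E, B3=E, B4=T, B8=F, B9=E
test 7 (b=0, d=2, k=3) fires B2->E, B3->S, B1->F, B4->T, B9->E, B8->F; hits B1=F, B2=E, B3=S, B4=T, B8=F, B9=E
test 8 (b=4, d=3, k=1) fires B2->E, B3->E, B1->F, B4->F, B6->E, B7->S, B5->F, B9->E, B8->F; hits B1=F, B2=E, B3=E, B4=F, B5=F, B6=E, B7=S, B8=F, B9=E
test 9 (b=-1, d=2, k=2) fires B2->E, B3->E, B1->F, B4->T, B9->E, B8->F; hits B1=F, B2=E, B3=E, B4=T, B8=F, B9=E
test 10 (b=3, d=2, k=3) fires B2->E, B3->S, B1->F, B4->T, B9->E, B8->F; hits B1=F, B2=E, B3=S, B4=T, B8=F, B9=E
the full pool covers 16 outcomes: B1=F, B2=S, B2=E, B3=S, B3=E, B4=T, B4=F, B5=T, B5=F, B6=S, B6=E, B7=S, B8=T, B8=F, B9=S, B9=E
checked all size-1 subsets: none covers 16 outcomes (max 9/16)
checked all size-2 subsets: none covers 16 outcomes (max 13/16)
the canonical winner is {1, 2, 4}: size 3, full 16-outcome coverage, earliest index list among size-3 covers

Answer: 1, 2, 4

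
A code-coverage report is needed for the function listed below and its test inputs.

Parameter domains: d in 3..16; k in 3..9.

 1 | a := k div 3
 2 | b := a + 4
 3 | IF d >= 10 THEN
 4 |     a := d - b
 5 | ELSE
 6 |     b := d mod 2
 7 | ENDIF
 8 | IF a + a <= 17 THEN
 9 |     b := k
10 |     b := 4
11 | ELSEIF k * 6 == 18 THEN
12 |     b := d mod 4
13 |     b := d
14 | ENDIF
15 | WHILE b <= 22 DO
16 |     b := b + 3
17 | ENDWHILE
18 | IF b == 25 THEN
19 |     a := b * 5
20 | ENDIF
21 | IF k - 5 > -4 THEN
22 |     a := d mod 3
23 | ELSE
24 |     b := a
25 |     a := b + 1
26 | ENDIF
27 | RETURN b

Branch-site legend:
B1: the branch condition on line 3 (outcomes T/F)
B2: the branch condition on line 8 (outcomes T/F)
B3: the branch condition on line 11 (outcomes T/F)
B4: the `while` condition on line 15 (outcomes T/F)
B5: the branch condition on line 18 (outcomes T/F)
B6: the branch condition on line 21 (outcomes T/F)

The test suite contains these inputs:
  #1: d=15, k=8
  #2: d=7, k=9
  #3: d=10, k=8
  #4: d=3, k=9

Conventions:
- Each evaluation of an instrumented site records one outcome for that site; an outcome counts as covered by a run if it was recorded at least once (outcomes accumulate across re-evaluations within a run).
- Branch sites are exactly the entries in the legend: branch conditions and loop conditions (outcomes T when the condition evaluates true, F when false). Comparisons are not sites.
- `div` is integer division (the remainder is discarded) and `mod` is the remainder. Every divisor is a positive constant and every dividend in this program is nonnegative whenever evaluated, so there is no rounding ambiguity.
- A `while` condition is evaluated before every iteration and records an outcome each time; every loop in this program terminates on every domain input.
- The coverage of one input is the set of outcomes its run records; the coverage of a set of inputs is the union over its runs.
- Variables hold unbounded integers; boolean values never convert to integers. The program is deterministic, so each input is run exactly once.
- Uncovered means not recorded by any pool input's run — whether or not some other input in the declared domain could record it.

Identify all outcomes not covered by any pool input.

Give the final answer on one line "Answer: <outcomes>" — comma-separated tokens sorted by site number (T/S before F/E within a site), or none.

input #1, d=15, k=8: outcomes B1=T, B2=F, B3=F, B4=T, B4=F, B5=F, B6=T
input #2, d=7, k=9: outcomes B1=F, B2=T, B4=T, B4=F, B5=T, B6=T
input #3, d=10, k=8: outcomes B1=T, B2=T, B4=T, B4=F, B5=T, B6=T
input #4, d=3, k=9: outcomes B1=F, B2=T, B4=T, B4=F, B5=T, B6=T
union over the pool: B1=T, B1=F, B2=T, B2=F, B3=F, B4=T, B4=F, B5=T, B5=F, B6=T
uncovered (2 of 12): B3=T, B6=F

Answer: B3=T, B6=F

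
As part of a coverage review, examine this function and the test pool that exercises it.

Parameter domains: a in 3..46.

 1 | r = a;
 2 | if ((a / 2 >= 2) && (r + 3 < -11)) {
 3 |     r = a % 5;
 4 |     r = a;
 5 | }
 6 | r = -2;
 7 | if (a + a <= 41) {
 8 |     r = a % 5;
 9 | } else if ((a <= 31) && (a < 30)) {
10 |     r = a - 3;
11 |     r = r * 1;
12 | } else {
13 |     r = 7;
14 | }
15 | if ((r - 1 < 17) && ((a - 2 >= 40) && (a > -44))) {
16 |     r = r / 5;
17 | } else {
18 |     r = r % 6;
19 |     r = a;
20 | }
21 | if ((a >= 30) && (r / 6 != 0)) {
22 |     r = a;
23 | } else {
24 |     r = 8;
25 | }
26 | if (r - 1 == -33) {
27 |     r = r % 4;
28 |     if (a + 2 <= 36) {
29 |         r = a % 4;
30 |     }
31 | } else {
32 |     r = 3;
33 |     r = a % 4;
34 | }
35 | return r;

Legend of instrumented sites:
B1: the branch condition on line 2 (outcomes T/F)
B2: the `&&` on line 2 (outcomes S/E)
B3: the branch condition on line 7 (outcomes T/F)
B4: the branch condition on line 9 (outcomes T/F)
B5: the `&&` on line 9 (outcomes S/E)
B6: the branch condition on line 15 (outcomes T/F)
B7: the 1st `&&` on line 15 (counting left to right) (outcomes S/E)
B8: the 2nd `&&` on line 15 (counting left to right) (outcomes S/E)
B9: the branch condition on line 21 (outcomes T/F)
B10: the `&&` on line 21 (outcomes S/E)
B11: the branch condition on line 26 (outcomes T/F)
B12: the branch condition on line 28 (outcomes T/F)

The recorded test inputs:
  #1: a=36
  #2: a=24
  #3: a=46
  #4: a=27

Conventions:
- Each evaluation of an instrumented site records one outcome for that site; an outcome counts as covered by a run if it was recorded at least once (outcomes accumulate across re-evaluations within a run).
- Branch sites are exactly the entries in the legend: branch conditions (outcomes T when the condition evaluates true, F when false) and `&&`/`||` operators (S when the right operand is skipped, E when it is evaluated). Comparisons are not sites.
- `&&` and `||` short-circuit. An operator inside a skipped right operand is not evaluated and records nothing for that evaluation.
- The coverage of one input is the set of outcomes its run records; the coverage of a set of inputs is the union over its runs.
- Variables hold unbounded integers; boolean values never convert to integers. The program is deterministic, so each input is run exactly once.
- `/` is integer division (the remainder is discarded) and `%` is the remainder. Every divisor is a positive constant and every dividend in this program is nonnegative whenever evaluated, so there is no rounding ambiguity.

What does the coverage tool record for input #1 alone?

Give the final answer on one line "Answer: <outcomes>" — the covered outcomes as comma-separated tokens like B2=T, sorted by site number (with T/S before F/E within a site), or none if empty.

Simulating input #1 (a=36) step by step:
  B2->E, B1->F, B3->F, B5->S, B4->F, B7->E, B8->S, B6->F, B10->E, B9->T
  B11->F
deduplicating events, the covered set is: B1=F, B2=E, B3=F, B4=F, B5=S, B6=F, B7=E, B8=S, B9=T, B10=E, B11=F

Answer: B1=F, B2=E, B3=F, B4=F, B5=S, B6=F, B7=E, B8=S, B9=T, B10=E, B11=F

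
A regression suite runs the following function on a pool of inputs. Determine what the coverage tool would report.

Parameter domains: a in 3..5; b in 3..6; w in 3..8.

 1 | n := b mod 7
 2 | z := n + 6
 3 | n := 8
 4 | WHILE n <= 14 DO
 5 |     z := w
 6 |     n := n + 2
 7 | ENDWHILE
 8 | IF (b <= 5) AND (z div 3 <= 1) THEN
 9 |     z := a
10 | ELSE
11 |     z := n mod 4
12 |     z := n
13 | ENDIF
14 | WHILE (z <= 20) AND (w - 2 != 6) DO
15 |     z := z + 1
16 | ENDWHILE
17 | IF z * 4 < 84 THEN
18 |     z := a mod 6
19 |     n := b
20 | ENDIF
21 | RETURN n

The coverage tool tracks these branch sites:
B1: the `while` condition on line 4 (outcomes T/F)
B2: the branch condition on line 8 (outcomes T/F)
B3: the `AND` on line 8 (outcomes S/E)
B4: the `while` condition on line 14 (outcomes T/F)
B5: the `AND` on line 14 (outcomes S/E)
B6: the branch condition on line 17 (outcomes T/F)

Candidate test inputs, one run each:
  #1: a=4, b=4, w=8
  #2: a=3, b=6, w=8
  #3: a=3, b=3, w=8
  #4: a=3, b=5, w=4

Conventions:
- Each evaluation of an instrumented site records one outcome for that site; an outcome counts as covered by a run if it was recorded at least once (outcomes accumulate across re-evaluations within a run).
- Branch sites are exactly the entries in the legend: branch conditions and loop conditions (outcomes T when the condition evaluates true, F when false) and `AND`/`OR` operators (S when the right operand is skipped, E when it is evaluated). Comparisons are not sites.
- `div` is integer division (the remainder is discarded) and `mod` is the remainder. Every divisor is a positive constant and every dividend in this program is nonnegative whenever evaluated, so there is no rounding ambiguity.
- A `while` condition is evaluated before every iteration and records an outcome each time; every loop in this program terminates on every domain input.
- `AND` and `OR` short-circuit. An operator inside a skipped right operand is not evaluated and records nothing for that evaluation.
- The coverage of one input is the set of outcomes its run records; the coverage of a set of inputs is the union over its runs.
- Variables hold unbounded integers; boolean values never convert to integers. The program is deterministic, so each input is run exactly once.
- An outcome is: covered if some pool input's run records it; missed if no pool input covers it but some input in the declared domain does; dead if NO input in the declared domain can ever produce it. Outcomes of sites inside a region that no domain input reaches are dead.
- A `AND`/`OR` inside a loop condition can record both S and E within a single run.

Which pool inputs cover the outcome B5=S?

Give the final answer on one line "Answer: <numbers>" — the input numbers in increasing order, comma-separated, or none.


input #1 (a=4, b=4, w=8): does not record B5=S
input #2 (a=3, b=6, w=8): does not record B5=S
input #3 (a=3, b=3, w=8): does not record B5=S
input #4 (a=3, b=5, w=4): records B5=S
Answer: 4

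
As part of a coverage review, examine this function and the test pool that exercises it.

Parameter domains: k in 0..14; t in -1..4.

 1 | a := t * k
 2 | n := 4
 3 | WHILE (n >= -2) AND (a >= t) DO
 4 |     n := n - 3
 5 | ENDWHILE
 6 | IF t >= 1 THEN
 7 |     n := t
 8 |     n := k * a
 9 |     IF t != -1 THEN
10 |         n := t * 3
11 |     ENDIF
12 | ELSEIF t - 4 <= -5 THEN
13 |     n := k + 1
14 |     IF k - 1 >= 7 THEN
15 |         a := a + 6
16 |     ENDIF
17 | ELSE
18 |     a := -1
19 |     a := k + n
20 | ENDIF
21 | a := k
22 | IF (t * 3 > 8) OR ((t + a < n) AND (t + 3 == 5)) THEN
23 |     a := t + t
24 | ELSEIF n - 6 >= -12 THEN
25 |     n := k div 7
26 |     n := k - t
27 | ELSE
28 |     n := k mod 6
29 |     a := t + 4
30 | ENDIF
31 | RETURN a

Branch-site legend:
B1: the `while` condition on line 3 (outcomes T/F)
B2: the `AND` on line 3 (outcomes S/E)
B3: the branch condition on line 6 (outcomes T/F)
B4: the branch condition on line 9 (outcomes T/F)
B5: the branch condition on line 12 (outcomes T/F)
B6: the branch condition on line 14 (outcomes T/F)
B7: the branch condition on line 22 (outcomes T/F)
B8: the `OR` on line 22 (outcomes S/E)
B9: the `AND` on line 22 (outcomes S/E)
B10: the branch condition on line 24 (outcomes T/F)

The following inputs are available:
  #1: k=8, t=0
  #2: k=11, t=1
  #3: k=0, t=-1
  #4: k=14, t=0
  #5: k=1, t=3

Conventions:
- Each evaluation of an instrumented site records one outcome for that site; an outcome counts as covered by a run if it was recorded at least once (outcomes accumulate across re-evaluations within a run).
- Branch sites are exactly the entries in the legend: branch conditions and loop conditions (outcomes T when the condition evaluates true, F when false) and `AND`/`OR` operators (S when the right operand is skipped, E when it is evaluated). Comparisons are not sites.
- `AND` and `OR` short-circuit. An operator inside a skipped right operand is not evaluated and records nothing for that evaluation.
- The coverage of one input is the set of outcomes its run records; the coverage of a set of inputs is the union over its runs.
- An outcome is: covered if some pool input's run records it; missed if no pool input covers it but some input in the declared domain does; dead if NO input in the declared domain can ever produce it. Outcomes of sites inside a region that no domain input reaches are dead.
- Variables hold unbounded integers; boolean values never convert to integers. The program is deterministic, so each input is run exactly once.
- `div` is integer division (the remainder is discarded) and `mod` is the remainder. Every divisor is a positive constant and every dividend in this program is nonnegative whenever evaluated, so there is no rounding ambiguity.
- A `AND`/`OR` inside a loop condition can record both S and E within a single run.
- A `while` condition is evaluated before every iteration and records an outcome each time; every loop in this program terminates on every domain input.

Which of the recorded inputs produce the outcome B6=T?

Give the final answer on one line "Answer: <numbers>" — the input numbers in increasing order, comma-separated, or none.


input #1 (k=8, t=0): does not produce B6=T
input #2 (k=11, t=1): does not produce B6=T
input #3 (k=0, t=-1): does not produce B6=T
input #4 (k=14, t=0): does not produce B6=T
input #5 (k=1, t=3): does not produce B6=T
Answer: none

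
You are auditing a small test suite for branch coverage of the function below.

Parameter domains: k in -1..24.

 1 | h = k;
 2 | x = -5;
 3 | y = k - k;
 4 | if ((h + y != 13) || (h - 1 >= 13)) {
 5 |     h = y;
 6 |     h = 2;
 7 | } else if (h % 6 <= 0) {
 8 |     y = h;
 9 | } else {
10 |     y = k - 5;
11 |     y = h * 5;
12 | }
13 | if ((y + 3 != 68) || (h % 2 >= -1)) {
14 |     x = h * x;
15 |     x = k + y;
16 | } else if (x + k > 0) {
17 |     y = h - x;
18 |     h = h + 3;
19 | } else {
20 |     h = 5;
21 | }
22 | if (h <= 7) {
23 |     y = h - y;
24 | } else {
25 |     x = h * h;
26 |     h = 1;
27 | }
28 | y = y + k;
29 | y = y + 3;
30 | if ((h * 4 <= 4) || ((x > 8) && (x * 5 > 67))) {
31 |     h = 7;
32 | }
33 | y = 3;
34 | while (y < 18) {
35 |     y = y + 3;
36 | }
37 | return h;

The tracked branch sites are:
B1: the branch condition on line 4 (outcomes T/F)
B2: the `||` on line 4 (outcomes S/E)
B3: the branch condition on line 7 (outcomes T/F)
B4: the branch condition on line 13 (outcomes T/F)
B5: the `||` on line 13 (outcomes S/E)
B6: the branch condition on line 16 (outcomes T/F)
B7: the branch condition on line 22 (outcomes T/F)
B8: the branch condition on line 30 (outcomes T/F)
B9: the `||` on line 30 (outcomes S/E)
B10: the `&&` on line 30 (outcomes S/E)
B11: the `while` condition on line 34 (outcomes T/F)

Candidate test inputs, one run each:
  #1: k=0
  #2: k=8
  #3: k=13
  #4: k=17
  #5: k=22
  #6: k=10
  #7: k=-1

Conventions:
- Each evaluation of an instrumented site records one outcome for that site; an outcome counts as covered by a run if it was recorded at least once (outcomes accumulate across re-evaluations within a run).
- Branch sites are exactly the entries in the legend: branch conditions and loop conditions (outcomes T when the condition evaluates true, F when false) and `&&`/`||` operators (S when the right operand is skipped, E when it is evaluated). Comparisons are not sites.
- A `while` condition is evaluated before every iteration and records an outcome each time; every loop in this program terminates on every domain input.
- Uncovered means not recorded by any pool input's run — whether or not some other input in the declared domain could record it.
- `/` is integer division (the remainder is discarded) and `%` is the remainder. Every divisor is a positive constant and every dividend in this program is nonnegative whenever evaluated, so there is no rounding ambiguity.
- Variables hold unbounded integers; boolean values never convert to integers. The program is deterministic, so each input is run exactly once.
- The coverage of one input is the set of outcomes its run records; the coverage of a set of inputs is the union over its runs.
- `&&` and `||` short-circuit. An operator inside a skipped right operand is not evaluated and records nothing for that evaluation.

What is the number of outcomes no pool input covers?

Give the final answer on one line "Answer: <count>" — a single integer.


#1 (k=0) -> B2->S, B1->T, B5->S, B4->T, B7->T, B9->E, B10->S, B8->F, B11->T, B11->T, B11->T, B11->T, B11->T, B11->F; covered: B1=T, B2=S, B4=T, B5=S, B7=T, B8=F, B9=E, B10=S, B11=T, B11=F
#2 (k=8) -> B2->S, B1->T, B5->S, B4->T, B7->T, B9->E, B10->S, B8->F, B11->T, B11->T, B11->T, B11->T, B11->T, B11->F; covered: B1=T, B2=S, B4=T, B5=S, B7=T, B8=F, B9=E, B10=S, B11=T, B11=F
#3 (k=13) -> B2->E, B1->F, B3->F, B5->E, B4->T, B7->F, B9->S, B8->T, B11->T, B11->T, B11->T, B11->T, B11->T, B11->F; covered: B1=F, B2=E, B3=F, B4=T, B5=E, B7=F, B8=T, B9=S, B11=T, B11=F
#4 (k=17) -> B2->S, B1->T, B5->S, B4->T, B7->T, B9->E, B10->E, B8->T, B11->T, B11->T, B11->T, B11->T, B11->T, B11->F; covered: B1=T, B2=S, B4=T, B5=S, B7=T, B8=T, B9=E, B10=E, B11=T, B11=F
#5 (k=22) -> B2->S, B1->T, B5->S, B4->T, B7->T, B9->E, B10->E, B8->T, B11->T, B11->T, B11->T, B11->T, B11->T, B11->F; covered: B1=T, B2=S, B4=T, B5=S, B7=T, B8=T, B9=E, B10=E, B11=T, B11=F
#6 (k=10) -> B2->S, B1->T, B5->S, B4->T, B7->T, B9->E, B10->E, B8->F, B11->T, B11->T, B11->T, B11->T, B11->T, B11->F; covered: B1=T, B2=S, B4=T, B5=S, B7=T, B8=F, B9=E, B10=E, B11=T, B11=F
#7 (k=-1) -> B2->S, B1->T, B5->S, B4->T, B7->T, B9->E, B10->S, B8->F, B11->T, B11->T, B11->T, B11->T, B11->T, B11->F; covered: B1=T, B2=S, B4=T, B5=S, B7=T, B8=F, B9=E, B10=S, B11=T, B11=F
union over the pool: B1=T, B1=F, B2=S, B2=E, B3=F, B4=T, B5=S, B5=E, B7=T, B7=F, B8=T, B8=F, B9=S, B9=E, B10=S, B10=E, B11=T, B11=F
uncovered (4 of 22): B3=T, B4=F, B6=T, B6=F
Answer: 4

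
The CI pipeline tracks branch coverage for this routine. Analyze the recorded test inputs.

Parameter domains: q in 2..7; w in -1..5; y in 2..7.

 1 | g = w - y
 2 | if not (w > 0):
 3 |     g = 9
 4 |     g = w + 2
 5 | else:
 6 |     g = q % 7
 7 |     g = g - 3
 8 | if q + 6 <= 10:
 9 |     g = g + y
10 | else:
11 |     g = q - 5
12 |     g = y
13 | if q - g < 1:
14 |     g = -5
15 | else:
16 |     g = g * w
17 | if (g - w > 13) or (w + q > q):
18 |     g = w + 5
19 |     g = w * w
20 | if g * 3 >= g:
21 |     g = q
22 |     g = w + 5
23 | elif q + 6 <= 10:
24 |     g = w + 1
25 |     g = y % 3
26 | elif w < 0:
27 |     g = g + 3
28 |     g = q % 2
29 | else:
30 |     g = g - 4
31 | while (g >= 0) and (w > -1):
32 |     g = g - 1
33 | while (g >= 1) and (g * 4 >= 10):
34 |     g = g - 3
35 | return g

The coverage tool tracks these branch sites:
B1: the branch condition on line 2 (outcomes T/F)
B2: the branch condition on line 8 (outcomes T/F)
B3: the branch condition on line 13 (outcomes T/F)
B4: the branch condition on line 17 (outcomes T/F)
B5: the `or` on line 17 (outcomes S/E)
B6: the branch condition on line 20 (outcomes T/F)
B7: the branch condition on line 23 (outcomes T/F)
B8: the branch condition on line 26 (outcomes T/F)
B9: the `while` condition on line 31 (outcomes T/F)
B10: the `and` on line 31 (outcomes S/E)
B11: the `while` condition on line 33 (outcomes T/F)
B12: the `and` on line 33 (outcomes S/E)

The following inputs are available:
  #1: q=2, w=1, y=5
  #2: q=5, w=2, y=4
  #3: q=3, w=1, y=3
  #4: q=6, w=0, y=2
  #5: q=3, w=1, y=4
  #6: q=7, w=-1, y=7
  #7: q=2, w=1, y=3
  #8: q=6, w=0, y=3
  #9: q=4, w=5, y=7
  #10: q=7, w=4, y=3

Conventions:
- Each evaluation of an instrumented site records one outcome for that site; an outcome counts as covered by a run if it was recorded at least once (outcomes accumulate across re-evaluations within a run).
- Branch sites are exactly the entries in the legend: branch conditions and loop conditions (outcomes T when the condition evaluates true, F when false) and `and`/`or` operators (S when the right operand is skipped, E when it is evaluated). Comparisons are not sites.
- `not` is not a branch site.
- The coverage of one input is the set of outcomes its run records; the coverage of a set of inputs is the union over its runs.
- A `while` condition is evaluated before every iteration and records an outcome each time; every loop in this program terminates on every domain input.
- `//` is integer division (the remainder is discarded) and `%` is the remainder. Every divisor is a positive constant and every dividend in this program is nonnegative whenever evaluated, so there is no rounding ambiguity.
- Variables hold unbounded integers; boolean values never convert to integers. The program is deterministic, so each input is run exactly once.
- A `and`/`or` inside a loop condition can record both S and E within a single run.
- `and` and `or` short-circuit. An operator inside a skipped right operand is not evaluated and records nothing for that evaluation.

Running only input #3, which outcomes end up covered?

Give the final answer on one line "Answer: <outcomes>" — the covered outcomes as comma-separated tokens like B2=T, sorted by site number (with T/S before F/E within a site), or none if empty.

Event log for input #3 (q=3, w=1, y=3):
  B1->F, B2->T, B3->T, B5->E, B4->T, B6->T, B10->E, B9->T, B10->E, B9->T
  B10->E, B9->T, B10->E, B9->T, B10->E, B9->T, B10->E, B9->T, B10->E, B9->T
  B10->S, B9->F, B12->S, B11->F
deduplicating events, the covered set is: B1=F, B2=T, B3=T, B4=T, B5=E, B6=T, B9=T, B9=F, B10=S, B10=E, B11=F, B12=S

Answer: B1=F, B2=T, B3=T, B4=T, B5=E, B6=T, B9=T, B9=F, B10=S, B10=E, B11=F, B12=S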